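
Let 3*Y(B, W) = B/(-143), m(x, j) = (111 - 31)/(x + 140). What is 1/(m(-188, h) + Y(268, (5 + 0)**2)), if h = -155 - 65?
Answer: -429/983 ≈ -0.43642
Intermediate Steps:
h = -220
m(x, j) = 80/(140 + x)
Y(B, W) = -B/429 (Y(B, W) = (B/(-143))/3 = (B*(-1/143))/3 = (-B/143)/3 = -B/429)
1/(m(-188, h) + Y(268, (5 + 0)**2)) = 1/(80/(140 - 188) - 1/429*268) = 1/(80/(-48) - 268/429) = 1/(80*(-1/48) - 268/429) = 1/(-5/3 - 268/429) = 1/(-983/429) = -429/983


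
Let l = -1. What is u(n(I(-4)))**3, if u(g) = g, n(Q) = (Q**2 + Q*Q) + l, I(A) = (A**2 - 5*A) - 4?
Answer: 8577357823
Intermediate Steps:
I(A) = -4 + A**2 - 5*A
n(Q) = -1 + 2*Q**2 (n(Q) = (Q**2 + Q*Q) - 1 = (Q**2 + Q**2) - 1 = 2*Q**2 - 1 = -1 + 2*Q**2)
u(n(I(-4)))**3 = (-1 + 2*(-4 + (-4)**2 - 5*(-4))**2)**3 = (-1 + 2*(-4 + 16 + 20)**2)**3 = (-1 + 2*32**2)**3 = (-1 + 2*1024)**3 = (-1 + 2048)**3 = 2047**3 = 8577357823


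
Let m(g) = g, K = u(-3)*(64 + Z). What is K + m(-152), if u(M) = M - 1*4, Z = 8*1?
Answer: -656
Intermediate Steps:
Z = 8
u(M) = -4 + M (u(M) = M - 4 = -4 + M)
K = -504 (K = (-4 - 3)*(64 + 8) = -7*72 = -504)
K + m(-152) = -504 - 152 = -656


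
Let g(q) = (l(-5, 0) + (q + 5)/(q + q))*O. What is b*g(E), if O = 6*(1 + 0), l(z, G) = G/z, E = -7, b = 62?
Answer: 372/7 ≈ 53.143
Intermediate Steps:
O = 6 (O = 6*1 = 6)
g(q) = 3*(5 + q)/q (g(q) = (0/(-5) + (q + 5)/(q + q))*6 = (0*(-⅕) + (5 + q)/((2*q)))*6 = (0 + (5 + q)*(1/(2*q)))*6 = (0 + (5 + q)/(2*q))*6 = ((5 + q)/(2*q))*6 = 3*(5 + q)/q)
b*g(E) = 62*(3 + 15/(-7)) = 62*(3 + 15*(-⅐)) = 62*(3 - 15/7) = 62*(6/7) = 372/7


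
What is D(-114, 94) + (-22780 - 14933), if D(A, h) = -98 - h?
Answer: -37905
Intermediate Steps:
D(-114, 94) + (-22780 - 14933) = (-98 - 1*94) + (-22780 - 14933) = (-98 - 94) - 37713 = -192 - 37713 = -37905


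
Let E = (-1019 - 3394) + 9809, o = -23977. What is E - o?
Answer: 29373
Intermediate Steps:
E = 5396 (E = -4413 + 9809 = 5396)
E - o = 5396 - 1*(-23977) = 5396 + 23977 = 29373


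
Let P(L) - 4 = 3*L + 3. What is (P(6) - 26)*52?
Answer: -52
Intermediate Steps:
P(L) = 7 + 3*L (P(L) = 4 + (3*L + 3) = 4 + (3 + 3*L) = 7 + 3*L)
(P(6) - 26)*52 = ((7 + 3*6) - 26)*52 = ((7 + 18) - 26)*52 = (25 - 26)*52 = -1*52 = -52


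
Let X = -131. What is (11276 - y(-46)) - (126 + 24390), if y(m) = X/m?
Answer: -609171/46 ≈ -13243.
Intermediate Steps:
y(m) = -131/m
(11276 - y(-46)) - (126 + 24390) = (11276 - (-131)/(-46)) - (126 + 24390) = (11276 - (-131)*(-1)/46) - 1*24516 = (11276 - 1*131/46) - 24516 = (11276 - 131/46) - 24516 = 518565/46 - 24516 = -609171/46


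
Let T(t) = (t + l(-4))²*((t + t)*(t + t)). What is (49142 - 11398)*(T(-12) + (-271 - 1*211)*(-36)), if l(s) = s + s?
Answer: 9351151488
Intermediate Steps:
l(s) = 2*s
T(t) = 4*t²*(-8 + t)² (T(t) = (t + 2*(-4))²*((t + t)*(t + t)) = (t - 8)²*((2*t)*(2*t)) = (-8 + t)²*(4*t²) = 4*t²*(-8 + t)²)
(49142 - 11398)*(T(-12) + (-271 - 1*211)*(-36)) = (49142 - 11398)*(4*(-12)²*(-8 - 12)² + (-271 - 1*211)*(-36)) = 37744*(4*144*(-20)² + (-271 - 211)*(-36)) = 37744*(4*144*400 - 482*(-36)) = 37744*(230400 + 17352) = 37744*247752 = 9351151488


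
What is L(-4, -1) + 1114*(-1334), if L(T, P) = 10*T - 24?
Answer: -1486140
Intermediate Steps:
L(T, P) = -24 + 10*T
L(-4, -1) + 1114*(-1334) = (-24 + 10*(-4)) + 1114*(-1334) = (-24 - 40) - 1486076 = -64 - 1486076 = -1486140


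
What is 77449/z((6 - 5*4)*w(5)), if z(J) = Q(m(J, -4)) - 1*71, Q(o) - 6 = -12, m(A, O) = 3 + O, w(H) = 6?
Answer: -77449/77 ≈ -1005.8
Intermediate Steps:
Q(o) = -6 (Q(o) = 6 - 12 = -6)
z(J) = -77 (z(J) = -6 - 1*71 = -6 - 71 = -77)
77449/z((6 - 5*4)*w(5)) = 77449/(-77) = 77449*(-1/77) = -77449/77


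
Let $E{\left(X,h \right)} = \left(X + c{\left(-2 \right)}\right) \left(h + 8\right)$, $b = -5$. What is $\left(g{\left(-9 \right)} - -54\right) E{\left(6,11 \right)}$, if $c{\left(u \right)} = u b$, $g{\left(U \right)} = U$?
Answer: $13680$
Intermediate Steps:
$c{\left(u \right)} = - 5 u$ ($c{\left(u \right)} = u \left(-5\right) = - 5 u$)
$E{\left(X,h \right)} = \left(8 + h\right) \left(10 + X\right)$ ($E{\left(X,h \right)} = \left(X - -10\right) \left(h + 8\right) = \left(X + 10\right) \left(8 + h\right) = \left(10 + X\right) \left(8 + h\right) = \left(8 + h\right) \left(10 + X\right)$)
$\left(g{\left(-9 \right)} - -54\right) E{\left(6,11 \right)} = \left(-9 - -54\right) \left(80 + 8 \cdot 6 + 10 \cdot 11 + 6 \cdot 11\right) = \left(-9 + \left(-2 + 56\right)\right) \left(80 + 48 + 110 + 66\right) = \left(-9 + 54\right) 304 = 45 \cdot 304 = 13680$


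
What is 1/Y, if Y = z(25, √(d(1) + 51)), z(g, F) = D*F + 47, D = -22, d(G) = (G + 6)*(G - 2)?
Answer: -47/19087 - 44*√11/19087 ≈ -0.010108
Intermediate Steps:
d(G) = (-2 + G)*(6 + G) (d(G) = (6 + G)*(-2 + G) = (-2 + G)*(6 + G))
z(g, F) = 47 - 22*F (z(g, F) = -22*F + 47 = 47 - 22*F)
Y = 47 - 44*√11 (Y = 47 - 22*√((-12 + 1² + 4*1) + 51) = 47 - 22*√((-12 + 1 + 4) + 51) = 47 - 22*√(-7 + 51) = 47 - 44*√11 ≈ -98.932)
1/Y = 1/(47 - 44*√11)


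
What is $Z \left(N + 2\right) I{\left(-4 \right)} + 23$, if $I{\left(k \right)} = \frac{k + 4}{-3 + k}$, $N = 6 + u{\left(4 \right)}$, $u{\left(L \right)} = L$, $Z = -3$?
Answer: $23$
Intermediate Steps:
$N = 10$ ($N = 6 + 4 = 10$)
$I{\left(k \right)} = \frac{4 + k}{-3 + k}$
$Z \left(N + 2\right) I{\left(-4 \right)} + 23 = - 3 \left(10 + 2\right) \frac{4 - 4}{-3 - 4} + 23 = \left(-3\right) 12 \frac{1}{-7} \cdot 0 + 23 = - 36 \left(\left(- \frac{1}{7}\right) 0\right) + 23 = \left(-36\right) 0 + 23 = 0 + 23 = 23$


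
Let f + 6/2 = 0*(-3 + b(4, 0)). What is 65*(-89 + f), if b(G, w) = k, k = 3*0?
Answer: -5980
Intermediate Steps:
k = 0
b(G, w) = 0
f = -3 (f = -3 + 0*(-3 + 0) = -3 + 0*(-3) = -3 + 0 = -3)
65*(-89 + f) = 65*(-89 - 3) = 65*(-92) = -5980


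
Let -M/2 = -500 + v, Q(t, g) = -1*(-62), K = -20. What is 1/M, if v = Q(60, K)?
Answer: 1/876 ≈ 0.0011416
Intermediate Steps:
Q(t, g) = 62
v = 62
M = 876 (M = -2*(-500 + 62) = -2*(-438) = 876)
1/M = 1/876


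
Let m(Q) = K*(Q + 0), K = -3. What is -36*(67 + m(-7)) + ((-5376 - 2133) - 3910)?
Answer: -14587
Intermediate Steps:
m(Q) = -3*Q (m(Q) = -3*(Q + 0) = -3*Q)
-36*(67 + m(-7)) + ((-5376 - 2133) - 3910) = -36*(67 - 3*(-7)) + ((-5376 - 2133) - 3910) = -36*(67 + 21) + (-7509 - 3910) = -36*88 - 11419 = -3168 - 11419 = -14587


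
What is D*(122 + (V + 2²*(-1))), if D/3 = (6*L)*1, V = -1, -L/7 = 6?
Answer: -88452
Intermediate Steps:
L = -42 (L = -7*6 = -42)
D = -756 (D = 3*((6*(-42))*1) = 3*(-252*1) = 3*(-252) = -756)
D*(122 + (V + 2²*(-1))) = -756*(122 + (-1 + 2²*(-1))) = -756*(122 + (-1 + 4*(-1))) = -756*(122 + (-1 - 4)) = -756*(122 - 5) = -756*117 = -88452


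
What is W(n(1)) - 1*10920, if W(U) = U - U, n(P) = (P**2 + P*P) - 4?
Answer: -10920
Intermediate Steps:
n(P) = -4 + 2*P**2 (n(P) = (P**2 + P**2) - 4 = 2*P**2 - 4 = -4 + 2*P**2)
W(U) = 0
W(n(1)) - 1*10920 = 0 - 1*10920 = 0 - 10920 = -10920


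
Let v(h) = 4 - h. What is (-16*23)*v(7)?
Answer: 1104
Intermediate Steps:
(-16*23)*v(7) = (-16*23)*(4 - 1*7) = -368*(4 - 7) = -368*(-3) = 1104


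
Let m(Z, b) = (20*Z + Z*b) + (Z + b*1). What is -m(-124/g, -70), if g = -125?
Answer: 14826/125 ≈ 118.61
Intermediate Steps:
m(Z, b) = b + 21*Z + Z*b (m(Z, b) = (20*Z + Z*b) + (Z + b) = b + 21*Z + Z*b)
-m(-124/g, -70) = -(-70 + 21*(-124/(-125)) - 124/(-125)*(-70)) = -(-70 + 21*(-124*(-1/125)) - 124*(-1/125)*(-70)) = -(-70 + 21*(124/125) + (124/125)*(-70)) = -(-70 + 2604/125 - 1736/25) = -1*(-14826/125) = 14826/125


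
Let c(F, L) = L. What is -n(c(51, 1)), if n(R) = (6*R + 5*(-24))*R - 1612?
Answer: 1726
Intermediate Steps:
n(R) = -1612 + R*(-120 + 6*R) (n(R) = (6*R - 120)*R - 1612 = (-120 + 6*R)*R - 1612 = R*(-120 + 6*R) - 1612 = -1612 + R*(-120 + 6*R))
-n(c(51, 1)) = -(-1612 - 120*1 + 6*1**2) = -(-1612 - 120 + 6*1) = -(-1612 - 120 + 6) = -1*(-1726) = 1726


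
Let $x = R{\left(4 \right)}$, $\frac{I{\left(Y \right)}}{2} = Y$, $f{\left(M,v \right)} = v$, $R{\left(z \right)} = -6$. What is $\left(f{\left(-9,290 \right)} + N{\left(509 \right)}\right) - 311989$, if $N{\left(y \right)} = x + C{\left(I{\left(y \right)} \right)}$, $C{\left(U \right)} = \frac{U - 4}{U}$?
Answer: $- \frac{158657338}{509} \approx -3.117 \cdot 10^{5}$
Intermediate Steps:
$I{\left(Y \right)} = 2 Y$
$x = -6$
$C{\left(U \right)} = \frac{-4 + U}{U}$
$N{\left(y \right)} = -6 + \frac{-4 + 2 y}{2 y}$
$\left(f{\left(-9,290 \right)} + N{\left(509 \right)}\right) - 311989 = \left(290 - \left(5 + \frac{2}{509}\right)\right) - 311989 = \left(290 - \frac{2547}{509}\right) - 311989 = \frac{145063}{509} - 311989 = - \frac{158657338}{509}$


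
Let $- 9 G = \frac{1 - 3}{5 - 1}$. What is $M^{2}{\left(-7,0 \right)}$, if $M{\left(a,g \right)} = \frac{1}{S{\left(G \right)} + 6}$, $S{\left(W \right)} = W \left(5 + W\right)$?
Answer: $\frac{104976}{4141225} \approx 0.025349$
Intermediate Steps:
$G = \frac{1}{18}$ ($G = - \frac{\left(1 - 3\right) \frac{1}{5 - 1}}{9} = - \frac{\left(-2\right) \frac{1}{4}}{9} = \left(- \frac{1}{9}\right) \left(- \frac{1}{2}\right) = \frac{1}{18} \approx 0.055556$)
$M{\left(a,g \right)} = \frac{324}{2035}$ ($M{\left(a,g \right)} = \frac{1}{\frac{5 + \frac{1}{18}}{18} + 6} = \frac{1}{\frac{1}{18} \cdot \frac{91}{18} + 6} = \frac{1}{\frac{91}{324} + 6} = \frac{1}{\frac{2035}{324}} = \frac{324}{2035}$)
$M^{2}{\left(-7,0 \right)} = \left(\frac{324}{2035}\right)^{2} = \frac{104976}{4141225}$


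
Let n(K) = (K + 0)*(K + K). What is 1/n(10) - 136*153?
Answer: -4161599/200 ≈ -20808.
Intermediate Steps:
n(K) = 2*K**2 (n(K) = K*(2*K) = 2*K**2)
1/n(10) - 136*153 = 1/(2*10**2) - 136*153 = 1/(2*100) - 20808 = 1/200 - 20808 = -4161599/200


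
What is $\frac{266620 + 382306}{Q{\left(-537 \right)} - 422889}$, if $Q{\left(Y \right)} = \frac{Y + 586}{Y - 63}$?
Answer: $- \frac{389355600}{253733449} \approx -1.5345$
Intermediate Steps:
$Q{\left(Y \right)} = \frac{586 + Y}{-63 + Y}$
$\frac{266620 + 382306}{Q{\left(-537 \right)} - 422889} = \frac{266620 + 382306}{\frac{586 - 537}{-63 - 537} - 422889} = \frac{648926}{\frac{1}{-600} \cdot 49 - 422889} = \frac{648926}{\left(- \frac{1}{600}\right) 49 - 422889} = \frac{648926}{- \frac{49}{600} - 422889} = \frac{648926}{- \frac{253733449}{600}} = 648926 \left(- \frac{600}{253733449}\right) = - \frac{389355600}{253733449}$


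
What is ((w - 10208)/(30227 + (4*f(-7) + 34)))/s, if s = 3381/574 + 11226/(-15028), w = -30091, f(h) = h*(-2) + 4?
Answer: -2069179021/8010429639 ≈ -0.25831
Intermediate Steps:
f(h) = 4 - 2*h (f(h) = -2*h + 4 = 4 - 2*h)
s = 792249/154037 (s = 3381*(1/574) + 11226*(-1/15028) = 483/82 - 5613/7514 = 792249/154037 ≈ 5.1432)
((w - 10208)/(30227 + (4*f(-7) + 34)))/s = ((-30091 - 10208)/(30227 + (4*(4 - 2*(-7)) + 34)))/(792249/154037) = -40299/(30227 + (4*(4 + 14) + 34))*(154037/792249) = -40299/(30227 + (4*18 + 34))*(154037/792249) = -40299/(30227 + (72 + 34))*(154037/792249) = -40299/(30227 + 106)*(154037/792249) = -40299/30333*(154037/792249) = -40299*1/30333*(154037/792249) = -13433/10111*154037/792249 = -2069179021/8010429639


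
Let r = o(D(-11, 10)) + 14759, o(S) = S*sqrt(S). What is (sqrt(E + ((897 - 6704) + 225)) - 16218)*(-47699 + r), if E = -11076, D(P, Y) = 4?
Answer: 534091176 - 32932*I*sqrt(16658) ≈ 5.3409e+8 - 4.2504e+6*I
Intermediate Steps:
o(S) = S**(3/2)
r = 14767 (r = 4**(3/2) + 14759 = 8 + 14759 = 14767)
(sqrt(E + ((897 - 6704) + 225)) - 16218)*(-47699 + r) = (sqrt(-11076 + ((897 - 6704) + 225)) - 16218)*(-47699 + 14767) = (sqrt(-11076 + (-5807 + 225)) - 16218)*(-32932) = (sqrt(-11076 - 5582) - 16218)*(-32932) = (sqrt(-16658) - 16218)*(-32932) = (I*sqrt(16658) - 16218)*(-32932) = (-16218 + I*sqrt(16658))*(-32932) = 534091176 - 32932*I*sqrt(16658)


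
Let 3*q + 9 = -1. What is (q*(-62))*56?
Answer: 34720/3 ≈ 11573.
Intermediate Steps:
q = -10/3 (q = -3 + (1/3)*(-1) = -3 - 1/3 = -10/3 ≈ -3.3333)
(q*(-62))*56 = -10/3*(-62)*56 = (620/3)*56 = 34720/3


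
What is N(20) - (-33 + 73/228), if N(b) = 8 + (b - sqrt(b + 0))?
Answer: 13835/228 - 2*sqrt(5) ≈ 56.208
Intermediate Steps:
N(b) = 8 + b - sqrt(b) (N(b) = 8 + (b - sqrt(b)) = 8 + b - sqrt(b))
N(20) - (-33 + 73/228) = (8 + 20 - sqrt(20)) - (-33 + 73/228) = (8 + 20 - 2*sqrt(5)) - (-33 + 73*(1/228)) = (8 + 20 - 2*sqrt(5)) - (-33 + 73/228) = (28 - 2*sqrt(5)) - 1*(-7451/228) = (28 - 2*sqrt(5)) + 7451/228 = 13835/228 - 2*sqrt(5)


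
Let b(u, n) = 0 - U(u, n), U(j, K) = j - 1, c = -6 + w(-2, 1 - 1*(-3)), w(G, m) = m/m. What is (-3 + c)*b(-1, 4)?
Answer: -16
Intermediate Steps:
w(G, m) = 1
c = -5 (c = -6 + 1 = -5)
U(j, K) = -1 + j
b(u, n) = 1 - u (b(u, n) = 0 - (-1 + u) = 0 + (1 - u) = 1 - u)
(-3 + c)*b(-1, 4) = (-3 - 5)*(1 - 1*(-1)) = -8*(1 + 1) = -8*2 = -16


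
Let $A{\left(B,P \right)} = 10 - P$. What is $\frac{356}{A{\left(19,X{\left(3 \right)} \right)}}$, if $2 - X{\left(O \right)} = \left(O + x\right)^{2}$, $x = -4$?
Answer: $\frac{356}{9} \approx 39.556$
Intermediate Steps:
$X{\left(O \right)} = 2 - \left(-4 + O\right)^{2}$ ($X{\left(O \right)} = 2 - \left(O - 4\right)^{2} = 2 - \left(-4 + O\right)^{2}$)
$\frac{356}{A{\left(19,X{\left(3 \right)} \right)}} = \frac{356}{10 - \left(2 - \left(-4 + 3\right)^{2}\right)} = \frac{356}{10 - \left(2 - \left(-1\right)^{2}\right)} = \frac{356}{10 - \left(2 - 1\right)} = \frac{356}{10 - 1} = \frac{356}{9}$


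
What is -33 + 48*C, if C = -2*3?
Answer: -321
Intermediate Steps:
C = -6
-33 + 48*C = -33 + 48*(-6) = -33 - 288 = -321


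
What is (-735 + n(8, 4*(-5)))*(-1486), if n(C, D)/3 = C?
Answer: 1056546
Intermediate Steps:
n(C, D) = 3*C
(-735 + n(8, 4*(-5)))*(-1486) = (-735 + 3*8)*(-1486) = (-735 + 24)*(-1486) = -711*(-1486) = 1056546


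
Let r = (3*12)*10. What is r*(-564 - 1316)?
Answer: -676800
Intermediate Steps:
r = 360 (r = 36*10 = 360)
r*(-564 - 1316) = 360*(-564 - 1316) = 360*(-1880) = -676800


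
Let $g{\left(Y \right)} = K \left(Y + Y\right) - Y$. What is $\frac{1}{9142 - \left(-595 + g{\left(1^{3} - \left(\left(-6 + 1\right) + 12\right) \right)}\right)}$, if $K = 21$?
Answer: $\frac{1}{9983} \approx 0.00010017$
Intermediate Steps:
$g{\left(Y \right)} = 41 Y$ ($g{\left(Y \right)} = 21 \left(Y + Y\right) - Y = 21 \cdot 2 Y - Y = 42 Y - Y = 41 Y$)
$\frac{1}{9142 - \left(-595 + g{\left(1^{3} - \left(\left(-6 + 1\right) + 12\right) \right)}\right)} = \frac{1}{9142 + \left(\left(1638 - 1043\right) - 41 \left(1^{3} - \left(\left(-6 + 1\right) + 12\right)\right)\right)} = \frac{1}{9142 + \left(595 - 41 \left(1 - \left(-5 + 12\right)\right)\right)} = \frac{1}{9142 + \left(595 - 41 \left(1 - 7\right)\right)} = \frac{1}{9142 + \left(595 - 41 \left(-6\right)\right)} = \frac{1}{9142 + \left(595 - -246\right)} = \frac{1}{9142 + \left(595 + 246\right)} = \frac{1}{9142 + 841} = \frac{1}{9983}$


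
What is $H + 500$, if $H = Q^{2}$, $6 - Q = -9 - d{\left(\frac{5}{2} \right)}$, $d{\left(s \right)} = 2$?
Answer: $789$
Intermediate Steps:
$Q = 17$ ($Q = 6 - \left(-9 - 2\right) = 6 - -11 = 6 + 11 = 17$)
$H = 289$ ($H = 17^{2} = 289$)
$H + 500 = 289 + 500 = 789$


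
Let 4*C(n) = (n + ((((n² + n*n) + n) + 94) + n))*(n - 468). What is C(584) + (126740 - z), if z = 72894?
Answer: 19888628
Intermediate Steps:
C(n) = (-468 + n)*(94 + 2*n² + 3*n)/4 (C(n) = ((n + ((((n² + n*n) + n) + 94) + n))*(n - 468))/4 = ((n + ((((n² + n²) + n) + 94) + n))*(-468 + n))/4 = ((n + (((2*n² + n) + 94) + n))*(-468 + n))/4 = ((n + (((n + 2*n²) + 94) + n))*(-468 + n))/4 = ((n + ((94 + n + 2*n²) + n))*(-468 + n))/4 = ((n + (94 + 2*n + 2*n²))*(-468 + n))/4 = ((94 + 2*n² + 3*n)*(-468 + n))/4 = ((-468 + n)*(94 + 2*n² + 3*n))/4 = (-468 + n)*(94 + 2*n² + 3*n)/4)
C(584) + (126740 - z) = (-10998 + (½)*584³ - 933/4*584² - 655/2*584) + (126740 - 1*72894) = (-10998 + (½)*199176704 - 933/4*341056 - 191260) + (126740 - 72894) = (-10998 + 99588352 - 79551312 - 191260) + 53846 = 19834782 + 53846 = 19888628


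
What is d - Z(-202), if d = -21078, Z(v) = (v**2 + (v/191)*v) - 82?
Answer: -11844604/191 ≈ -62014.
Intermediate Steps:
Z(v) = -82 + 192*v**2/191 (Z(v) = (v**2 + (v*(1/191))*v) - 82 = (v**2 + (v/191)*v) - 82 = (v**2 + v**2/191) - 82 = 192*v**2/191 - 82 = -82 + 192*v**2/191)
d - Z(-202) = -21078 - (-82 + (192/191)*(-202)**2) = -21078 - (-82 + (192/191)*40804) = -21078 - (-82 + 7834368/191) = -21078 - 1*7818706/191 = -21078 - 7818706/191 = -11844604/191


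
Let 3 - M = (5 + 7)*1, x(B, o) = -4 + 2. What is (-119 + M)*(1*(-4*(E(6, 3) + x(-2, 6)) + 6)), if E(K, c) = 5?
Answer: 768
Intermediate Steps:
x(B, o) = -2
M = -9 (M = 3 - (5 + 7) = 3 - 12 = -9)
(-119 + M)*(1*(-4*(E(6, 3) + x(-2, 6)) + 6)) = (-119 - 9)*(1*(-4*(5 - 2) + 6)) = -128*(-4*3 + 6) = -128*(-12 + 6) = -128*(-6) = 768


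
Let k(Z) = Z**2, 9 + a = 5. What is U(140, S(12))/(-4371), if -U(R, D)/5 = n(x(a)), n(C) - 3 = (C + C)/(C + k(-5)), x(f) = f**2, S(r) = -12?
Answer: 25/5781 ≈ 0.0043245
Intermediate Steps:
a = -4 (a = -9 + 5 = -4)
n(C) = 3 + 2*C/(25 + C) (n(C) = 3 + (C + C)/(C + (-5)**2) = 3 + (2*C)/(C + 25) = 3 + (2*C)/(25 + C) = 3 + 2*C/(25 + C))
U(R, D) = -775/41 (U(R, D) = -25*(15 + (-4)**2)/(25 + (-4)**2) = -25*(15 + 16)/(25 + 16) = -25*31/41 = -5*155/41 = -775/41)
U(140, S(12))/(-4371) = -775/41/(-4371) = -775/41*(-1/4371) = 25/5781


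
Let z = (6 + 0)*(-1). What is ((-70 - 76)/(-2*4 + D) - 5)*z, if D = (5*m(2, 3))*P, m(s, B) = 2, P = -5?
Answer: 432/29 ≈ 14.897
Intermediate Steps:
z = -6 (z = 6*(-1) = -6)
D = -50 (D = (5*2)*(-5) = 10*(-5) = -50)
((-70 - 76)/(-2*4 + D) - 5)*z = ((-70 - 76)/(-2*4 - 50) - 5)*(-6) = (-146/(-8 - 50) - 5)*(-6) = (-146/(-58) - 5)*(-6) = (-146*(-1/58) - 5)*(-6) = (73/29 - 5)*(-6) = -72/29*(-6) = 432/29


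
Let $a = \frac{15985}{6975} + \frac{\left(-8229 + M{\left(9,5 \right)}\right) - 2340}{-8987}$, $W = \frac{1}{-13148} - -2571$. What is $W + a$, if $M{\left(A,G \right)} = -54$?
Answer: $\frac{22334874003953}{8675510580} \approx 2574.5$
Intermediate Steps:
$W = \frac{33803507}{13148}$ ($W = - \frac{1}{13148} + 2571 = \frac{33803507}{13148} \approx 2571.0$)
$a = \frac{43550524}{12536865}$ ($a = \frac{15985}{6975} + \frac{\left(-8229 - 54\right) - 2340}{-8987} = 15985 \cdot \frac{1}{6975} + \left(-8283 - 2340\right) \left(- \frac{1}{8987}\right) = \frac{3197}{1395} - - \frac{10623}{8987} = \frac{3197}{1395} + \frac{10623}{8987} = \frac{43550524}{12536865} \approx 3.4738$)
$W + a = \frac{33803507}{13148} + \frac{43550524}{12536865} = \frac{22334874003953}{8675510580}$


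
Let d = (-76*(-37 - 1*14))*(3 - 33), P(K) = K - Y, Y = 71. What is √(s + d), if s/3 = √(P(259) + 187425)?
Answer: √(-116280 + 3*√187613) ≈ 339.09*I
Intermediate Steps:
P(K) = -71 + K (P(K) = K - 1*71 = K - 71 = -71 + K)
d = -116280 (d = -76*(-37 - 14)*(-30) = -76*(-51)*(-30) = 3876*(-30) = -116280)
s = 3*√187613 (s = 3*√((-71 + 259) + 187425) = 3*√(188 + 187425) = 3*√187613 ≈ 1299.4)
√(s + d) = √(3*√187613 - 116280) = √(-116280 + 3*√187613)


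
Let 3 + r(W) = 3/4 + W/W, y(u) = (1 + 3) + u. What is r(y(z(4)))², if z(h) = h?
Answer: 25/16 ≈ 1.5625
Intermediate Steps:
y(u) = 4 + u
r(W) = -5/4 (r(W) = -3 + (3/4 + W/W) = -3 + (3*(¼) + 1) = -3 + (¾ + 1) = -3 + 7/4 = -5/4)
r(y(z(4)))² = (-5/4)² = 25/16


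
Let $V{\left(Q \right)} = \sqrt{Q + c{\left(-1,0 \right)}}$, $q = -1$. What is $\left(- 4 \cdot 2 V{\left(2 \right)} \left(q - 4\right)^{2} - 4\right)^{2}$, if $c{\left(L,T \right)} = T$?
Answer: $80016 + 1600 \sqrt{2} \approx 82279.0$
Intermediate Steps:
$V{\left(Q \right)} = \sqrt{Q}$ ($V{\left(Q \right)} = \sqrt{Q + 0} = \sqrt{Q}$)
$\left(- 4 \cdot 2 V{\left(2 \right)} \left(q - 4\right)^{2} - 4\right)^{2} = \left(- 4 \cdot 2 \sqrt{2} \left(-1 - 4\right)^{2} - 4\right)^{2} = \left(- 8 \sqrt{2} \left(-5\right)^{2} - 4\right)^{2} = \left(- 8 \sqrt{2} \cdot 25 - 4\right)^{2} = \left(- 200 \sqrt{2} - 4\right)^{2} = \left(-4 - 200 \sqrt{2}\right)^{2}$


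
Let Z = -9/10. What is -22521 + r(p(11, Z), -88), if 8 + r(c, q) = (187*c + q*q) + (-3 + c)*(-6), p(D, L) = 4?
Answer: -14043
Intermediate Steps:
Z = -9/10 (Z = -9*1/10 = -9/10 ≈ -0.90000)
r(c, q) = 10 + q**2 + 181*c (r(c, q) = -8 + ((187*c + q*q) + (-3 + c)*(-6)) = -8 + ((187*c + q**2) + (18 - 6*c)) = -8 + ((q**2 + 187*c) + (18 - 6*c)) = -8 + (18 + q**2 + 181*c) = 10 + q**2 + 181*c)
-22521 + r(p(11, Z), -88) = -22521 + (10 + (-88)**2 + 181*4) = -22521 + (10 + 7744 + 724) = -22521 + 8478 = -14043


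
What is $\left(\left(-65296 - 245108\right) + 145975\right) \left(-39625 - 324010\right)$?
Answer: $59792139415$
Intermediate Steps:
$\left(\left(-65296 - 245108\right) + 145975\right) \left(-39625 - 324010\right) = \left(\left(-65296 - 245108\right) + 145975\right) \left(-363635\right) = \left(-310404 + 145975\right) \left(-363635\right) = \left(-164429\right) \left(-363635\right) = 59792139415$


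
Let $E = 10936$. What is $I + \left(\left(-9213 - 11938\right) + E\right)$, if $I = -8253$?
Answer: $-18468$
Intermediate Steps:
$I + \left(\left(-9213 - 11938\right) + E\right) = -8253 + \left(\left(-9213 - 11938\right) + 10936\right) = -8253 + \left(-21151 + 10936\right) = -8253 - 10215 = -18468$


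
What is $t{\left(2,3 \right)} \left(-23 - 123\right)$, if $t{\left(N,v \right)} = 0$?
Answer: $0$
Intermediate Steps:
$t{\left(2,3 \right)} \left(-23 - 123\right) = 0 \left(-23 - 123\right) = 0 \left(-146\right) = 0$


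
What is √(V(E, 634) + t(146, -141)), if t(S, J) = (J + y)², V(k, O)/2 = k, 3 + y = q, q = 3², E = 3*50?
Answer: 5*√741 ≈ 136.11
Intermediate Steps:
E = 150
q = 9
y = 6 (y = -3 + 9 = 6)
V(k, O) = 2*k
t(S, J) = (6 + J)² (t(S, J) = (J + 6)² = (6 + J)²)
√(V(E, 634) + t(146, -141)) = √(2*150 + (6 - 141)²) = √(300 + (-135)²) = √(300 + 18225) = √18525 = 5*√741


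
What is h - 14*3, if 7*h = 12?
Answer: -282/7 ≈ -40.286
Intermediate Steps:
h = 12/7 (h = (⅐)*12 = 12/7 ≈ 1.7143)
h - 14*3 = 12/7 - 14*3 = 12/7 - 42 = -282/7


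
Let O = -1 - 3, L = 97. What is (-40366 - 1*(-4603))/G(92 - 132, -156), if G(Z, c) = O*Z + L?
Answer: -35763/257 ≈ -139.16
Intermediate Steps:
O = -4
G(Z, c) = 97 - 4*Z (G(Z, c) = -4*Z + 97 = 97 - 4*Z)
(-40366 - 1*(-4603))/G(92 - 132, -156) = (-40366 - 1*(-4603))/(97 - 4*(92 - 132)) = (-40366 + 4603)/(97 - 4*(-40)) = -35763/(97 + 160) = -35763/257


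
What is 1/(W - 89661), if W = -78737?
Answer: -1/168398 ≈ -5.9383e-6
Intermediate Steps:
1/(W - 89661) = 1/(-78737 - 89661) = 1/(-168398) = -1/168398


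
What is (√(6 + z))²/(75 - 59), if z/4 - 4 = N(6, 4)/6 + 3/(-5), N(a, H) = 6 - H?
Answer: 157/120 ≈ 1.3083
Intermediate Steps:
z = 224/15 (z = 16 + 4*((6 - 1*4)/6 + 3/(-5)) = 16 + 4*((6 - 4)*(⅙) + 3*(-⅕)) = 16 + 4*(2*(⅙) - ⅗) = 16 + 4*(⅓ - ⅗) = 16 + 4*(-4/15) = 16 - 16/15 = 224/15 ≈ 14.933)
(√(6 + z))²/(75 - 59) = (√(6 + 224/15))²/(75 - 59) = (√(314/15))²/16 = (√4710/15)²*(1/16) = (314/15)*(1/16) = 157/120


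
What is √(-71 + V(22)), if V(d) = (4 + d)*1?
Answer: 3*I*√5 ≈ 6.7082*I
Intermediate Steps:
V(d) = 4 + d
√(-71 + V(22)) = √(-71 + (4 + 22)) = √(-71 + 26) = √(-45) = 3*I*√5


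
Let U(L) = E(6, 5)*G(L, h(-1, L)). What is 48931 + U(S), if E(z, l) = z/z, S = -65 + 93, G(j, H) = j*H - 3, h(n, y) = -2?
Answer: 48872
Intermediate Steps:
G(j, H) = -3 + H*j (G(j, H) = H*j - 3 = -3 + H*j)
S = 28
E(z, l) = 1
U(L) = -3 - 2*L (U(L) = 1*(-3 - 2*L) = -3 - 2*L)
48931 + U(S) = 48931 + (-3 - 2*28) = 48931 + (-3 - 56) = 48931 - 59 = 48872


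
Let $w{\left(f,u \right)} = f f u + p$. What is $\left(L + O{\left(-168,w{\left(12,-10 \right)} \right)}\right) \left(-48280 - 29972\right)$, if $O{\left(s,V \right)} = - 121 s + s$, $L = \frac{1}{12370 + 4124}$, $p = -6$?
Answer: $- \frac{4336713332722}{2749} \approx -1.5776 \cdot 10^{9}$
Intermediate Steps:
$w{\left(f,u \right)} = -6 + u f^{2}$ ($w{\left(f,u \right)} = f f u - 6 = f^{2} u - 6 = u f^{2} - 6 = -6 + u f^{2}$)
$L = \frac{1}{16494} \approx 6.0628 \cdot 10^{-5}$
$O{\left(s,V \right)} = - 120 s$
$\left(L + O{\left(-168,w{\left(12,-10 \right)} \right)}\right) \left(-48280 - 29972\right) = \left(\frac{1}{16494} - -20160\right) \left(-48280 - 29972\right) = \left(\frac{1}{16494} + 20160\right) \left(-78252\right) = \frac{332519041}{16494} \left(-78252\right) = - \frac{4336713332722}{2749}$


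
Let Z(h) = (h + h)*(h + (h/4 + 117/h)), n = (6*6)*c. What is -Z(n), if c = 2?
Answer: -13194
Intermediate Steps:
n = 72 (n = (6*6)*2 = 36*2 = 72)
Z(h) = 2*h*(117/h + 5*h/4) (Z(h) = (2*h)*(h + (h*(¼) + 117/h)) = (2*h)*(h + (h/4 + 117/h)) = (2*h)*(h + (117/h + h/4)) = (2*h)*(117/h + 5*h/4) = 2*h*(117/h + 5*h/4))
-Z(n) = -(234 + (5/2)*72²) = -(234 + (5/2)*5184) = -(234 + 12960) = -1*13194 = -13194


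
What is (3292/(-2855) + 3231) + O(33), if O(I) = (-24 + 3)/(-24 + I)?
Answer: 27643654/8565 ≈ 3227.5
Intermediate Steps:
O(I) = -21/(-24 + I)
(3292/(-2855) + 3231) + O(33) = (3292/(-2855) + 3231) - 21/(-24 + 33) = (3292*(-1/2855) + 3231) - 21/9 = (-3292/2855 + 3231) - 21*⅑ = 9221213/2855 - 7/3 = 27643654/8565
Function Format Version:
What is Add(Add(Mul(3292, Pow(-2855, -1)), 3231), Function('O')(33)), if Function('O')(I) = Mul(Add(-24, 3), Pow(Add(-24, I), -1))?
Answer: Rational(27643654, 8565) ≈ 3227.5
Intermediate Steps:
Function('O')(I) = Mul(-21, Pow(Add(-24, I), -1))
Add(Add(Mul(3292, Pow(-2855, -1)), 3231), Function('O')(33)) = Add(Add(Mul(3292, Pow(-2855, -1)), 3231), Mul(-21, Pow(Add(-24, 33), -1))) = Add(Add(Mul(3292, Rational(-1, 2855)), 3231), Mul(-21, Pow(9, -1))) = Add(Add(Rational(-3292, 2855), 3231), Mul(-21, Rational(1, 9))) = Add(Rational(9221213, 2855), Rational(-7, 3)) = Rational(27643654, 8565)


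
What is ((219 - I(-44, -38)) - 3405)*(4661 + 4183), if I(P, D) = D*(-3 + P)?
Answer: -43972368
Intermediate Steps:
((219 - I(-44, -38)) - 3405)*(4661 + 4183) = ((219 - (-38)*(-3 - 44)) - 3405)*(4661 + 4183) = ((219 - (-38)*(-47)) - 3405)*8844 = ((219 - 1*1786) - 3405)*8844 = ((219 - 1786) - 3405)*8844 = (-1567 - 3405)*8844 = -4972*8844 = -43972368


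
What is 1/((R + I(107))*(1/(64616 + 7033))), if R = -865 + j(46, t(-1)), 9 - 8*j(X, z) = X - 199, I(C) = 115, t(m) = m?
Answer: -95532/973 ≈ -98.183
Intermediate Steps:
j(X, z) = 26 - X/8 (j(X, z) = 9/8 - (X - 199)/8 = 9/8 - (-199 + X)/8 = 9/8 + (199/8 - X/8) = 26 - X/8)
R = -3379/4 (R = -865 + (26 - ⅛*46) = -865 + (26 - 23/4) = -865 + 81/4 = -3379/4 ≈ -844.75)
1/((R + I(107))*(1/(64616 + 7033))) = 1/((-3379/4 + 115)*(1/(64616 + 7033))) = 1/((-2919/4)*(1/71649)) = -4/(2919*1/71649) = -4/2919*71649 = -95532/973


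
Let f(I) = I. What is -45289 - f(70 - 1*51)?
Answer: -45308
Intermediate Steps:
-45289 - f(70 - 1*51) = -45289 - (70 - 1*51) = -45289 - (70 - 51) = -45289 - 1*19 = -45289 - 19 = -45308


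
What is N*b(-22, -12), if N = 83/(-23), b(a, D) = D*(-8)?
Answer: -7968/23 ≈ -346.43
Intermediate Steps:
b(a, D) = -8*D
N = -83/23 (N = 83*(-1/23) = -83/23 ≈ -3.6087)
N*b(-22, -12) = -(-664)*(-12)/23 = -83/23*96 = -7968/23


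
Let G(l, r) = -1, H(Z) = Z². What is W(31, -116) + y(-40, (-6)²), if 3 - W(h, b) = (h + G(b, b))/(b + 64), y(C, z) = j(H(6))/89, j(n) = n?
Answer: 9213/2314 ≈ 3.9814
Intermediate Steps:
y(C, z) = 36/89 (y(C, z) = 6²/89 = 36*(1/89) = 36/89)
W(h, b) = 3 - (-1 + h)/(64 + b) (W(h, b) = 3 - (h - 1)/(b + 64) = 3 - (-1 + h)/(64 + b))
W(31, -116) + y(-40, (-6)²) = (193 - 1*31 + 3*(-116))/(64 - 116) + 36/89 = (193 - 31 - 348)/(-52) + 36/89 = -1/52*(-186) + 36/89 = 93/26 + 36/89 = 9213/2314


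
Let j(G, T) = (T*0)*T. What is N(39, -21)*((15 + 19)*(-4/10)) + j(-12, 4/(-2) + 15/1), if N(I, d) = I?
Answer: -2652/5 ≈ -530.40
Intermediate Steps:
j(G, T) = 0 (j(G, T) = 0*T = 0)
N(39, -21)*((15 + 19)*(-4/10)) + j(-12, 4/(-2) + 15/1) = 39*((15 + 19)*(-4/10)) + 0 = 39*(34*(-4*⅒)) + 0 = 39*(34*(-⅖)) + 0 = 39*(-68/5) + 0 = -2652/5 + 0 = -2652/5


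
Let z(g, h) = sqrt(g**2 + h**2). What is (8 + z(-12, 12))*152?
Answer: 1216 + 1824*sqrt(2) ≈ 3795.5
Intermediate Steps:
(8 + z(-12, 12))*152 = (8 + sqrt((-12)**2 + 12**2))*152 = (8 + sqrt(144 + 144))*152 = (8 + sqrt(288))*152 = (8 + 12*sqrt(2))*152 = 1216 + 1824*sqrt(2)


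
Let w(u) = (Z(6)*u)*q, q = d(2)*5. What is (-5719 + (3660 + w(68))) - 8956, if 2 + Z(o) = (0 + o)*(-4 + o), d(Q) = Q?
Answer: -4215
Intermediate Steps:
Z(o) = -2 + o*(-4 + o) (Z(o) = -2 + (0 + o)*(-4 + o) = -2 + o*(-4 + o))
q = 10 (q = 2*5 = 10)
w(u) = 100*u (w(u) = ((-2 + 6² - 4*6)*u)*10 = ((-2 + 36 - 24)*u)*10 = (10*u)*10 = 100*u)
(-5719 + (3660 + w(68))) - 8956 = (-5719 + (3660 + 100*68)) - 8956 = (-5719 + (3660 + 6800)) - 8956 = (-5719 + 10460) - 8956 = 4741 - 8956 = -4215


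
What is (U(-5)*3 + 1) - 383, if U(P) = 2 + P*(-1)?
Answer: -361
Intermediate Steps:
U(P) = 2 - P
(U(-5)*3 + 1) - 383 = ((2 - 1*(-5))*3 + 1) - 383 = ((2 + 5)*3 + 1) - 383 = (7*3 + 1) - 383 = (21 + 1) - 383 = 22 - 383 = -361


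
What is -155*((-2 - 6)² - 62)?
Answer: -310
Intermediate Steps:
-155*((-2 - 6)² - 62) = -155*((-8)² - 62) = -155*(64 - 62) = -155*2 = -310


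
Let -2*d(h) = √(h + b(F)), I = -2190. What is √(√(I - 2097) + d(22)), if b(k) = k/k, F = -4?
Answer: √(-2*√23 + 4*I*√4287)/2 ≈ 5.6179 + 5.8274*I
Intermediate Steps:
b(k) = 1
d(h) = -√(1 + h)/2 (d(h) = -√(h + 1)/2 = -√(1 + h)/2)
√(√(I - 2097) + d(22)) = √(√(-2190 - 2097) - √(1 + 22)/2) = √(√(-4287) - √23/2) = √(I*√4287 - √23/2) = √(-√23/2 + I*√4287)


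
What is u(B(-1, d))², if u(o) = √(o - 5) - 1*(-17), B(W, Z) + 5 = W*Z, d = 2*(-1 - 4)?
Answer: 289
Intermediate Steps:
d = -10 (d = 2*(-5) = -10)
B(W, Z) = -5 + W*Z
u(o) = 17 + √(-5 + o) (u(o) = √(-5 + o) + 17 = 17 + √(-5 + o))
u(B(-1, d))² = (17 + √(-5 + (-5 - 1*(-10))))² = (17 + √(-5 + (-5 + 10)))² = (17 + √(-5 + 5))² = (17 + √0)² = (17 + 0)² = 17² = 289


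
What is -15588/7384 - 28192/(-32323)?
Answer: -73920299/59668258 ≈ -1.2389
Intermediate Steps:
-15588/7384 - 28192/(-32323) = -15588*1/7384 - 28192*(-1/32323) = -3897/1846 + 28192/32323 = -73920299/59668258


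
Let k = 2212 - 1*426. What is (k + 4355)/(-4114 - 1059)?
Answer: -6141/5173 ≈ -1.1871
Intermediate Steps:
k = 1786 (k = 2212 - 426 = 1786)
(k + 4355)/(-4114 - 1059) = (1786 + 4355)/(-4114 - 1059) = 6141/(-5173) = 6141*(-1/5173) = -6141/5173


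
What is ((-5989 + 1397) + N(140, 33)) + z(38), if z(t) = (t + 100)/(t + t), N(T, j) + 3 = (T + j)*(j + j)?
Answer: 259343/38 ≈ 6824.8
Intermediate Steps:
N(T, j) = -3 + 2*j*(T + j) (N(T, j) = -3 + (T + j)*(j + j) = -3 + (T + j)*(2*j) = -3 + 2*j*(T + j))
z(t) = (100 + t)/(2*t) (z(t) = (100 + t)/((2*t)) = (100 + t)*(1/(2*t)) = (100 + t)/(2*t))
((-5989 + 1397) + N(140, 33)) + z(38) = ((-5989 + 1397) + (-3 + 2*33² + 2*140*33)) + (½)*(100 + 38)/38 = (-4592 + (-3 + 2*1089 + 9240)) + (½)*(1/38)*138 = (-4592 + (-3 + 2178 + 9240)) + 69/38 = (-4592 + 11415) + 69/38 = 6823 + 69/38 = 259343/38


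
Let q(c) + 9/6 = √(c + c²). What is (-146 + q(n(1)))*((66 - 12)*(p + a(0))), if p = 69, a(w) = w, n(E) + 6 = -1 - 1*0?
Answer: -549585 + 3726*√42 ≈ -5.2544e+5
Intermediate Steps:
n(E) = -7 (n(E) = -6 + (-1 - 1*0) = -6 + (-1 + 0) = -6 - 1 = -7)
q(c) = -3/2 + √(c + c²)
(-146 + q(n(1)))*((66 - 12)*(p + a(0))) = (-146 + (-3/2 + √(-7*(1 - 7))))*((66 - 12)*(69 + 0)) = (-146 + (-3/2 + √(-7*(-6))))*(54*69) = (-146 + (-3/2 + √42))*3726 = (-295/2 + √42)*3726 = -549585 + 3726*√42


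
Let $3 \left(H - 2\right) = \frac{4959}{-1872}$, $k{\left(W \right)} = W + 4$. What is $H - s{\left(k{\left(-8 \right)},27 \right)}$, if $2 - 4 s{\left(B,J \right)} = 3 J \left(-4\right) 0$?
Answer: $\frac{385}{624} \approx 0.61699$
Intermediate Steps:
$k{\left(W \right)} = 4 + W$
$s{\left(B,J \right)} = \frac{1}{2}$ ($s{\left(B,J \right)} = \frac{1}{2} - \frac{3 J \left(-4\right) 0}{4} = \frac{1}{2} - \frac{3 - 4 J 0}{4} = \frac{1}{2} - \frac{3 \cdot 0}{4} = \frac{1}{2} - 0 = \frac{1}{2} + 0 = \frac{1}{2}$)
$H = \frac{697}{624}$ ($H = 2 + \frac{4959 \frac{1}{-1872}}{3} = 2 + \frac{4959 \left(- \frac{1}{1872}\right)}{3} = 2 + \frac{1}{3} \left(- \frac{551}{208}\right) = 2 - \frac{551}{624} = \frac{697}{624} \approx 1.117$)
$H - s{\left(k{\left(-8 \right)},27 \right)} = \frac{697}{624} - \frac{1}{2} = \frac{385}{624}$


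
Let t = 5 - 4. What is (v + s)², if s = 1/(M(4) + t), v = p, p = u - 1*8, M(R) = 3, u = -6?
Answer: 3025/16 ≈ 189.06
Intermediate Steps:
t = 1
p = -14 (p = -6 - 1*8 = -6 - 8 = -14)
v = -14
s = ¼ (s = 1/(3 + 1) = 1/4 = ¼ ≈ 0.25000)
(v + s)² = (-14 + ¼)² = (-55/4)² = 3025/16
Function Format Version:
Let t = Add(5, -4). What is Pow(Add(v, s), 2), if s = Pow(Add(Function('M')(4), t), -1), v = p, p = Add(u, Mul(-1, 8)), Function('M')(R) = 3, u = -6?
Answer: Rational(3025, 16) ≈ 189.06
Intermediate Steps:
t = 1
p = -14 (p = Add(-6, Mul(-1, 8)) = Add(-6, -8) = -14)
v = -14
s = Rational(1, 4) (s = Pow(Add(3, 1), -1) = Pow(4, -1) = Rational(1, 4) ≈ 0.25000)
Pow(Add(v, s), 2) = Pow(Add(-14, Rational(1, 4)), 2) = Pow(Rational(-55, 4), 2) = Rational(3025, 16)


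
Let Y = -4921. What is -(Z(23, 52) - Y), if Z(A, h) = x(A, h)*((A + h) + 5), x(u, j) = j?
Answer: -9081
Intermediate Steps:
Z(A, h) = h*(5 + A + h) (Z(A, h) = h*((A + h) + 5) = h*(5 + A + h))
-(Z(23, 52) - Y) = -(52*(5 + 23 + 52) - 1*(-4921)) = -(52*80 + 4921) = -(4160 + 4921) = -1*9081 = -9081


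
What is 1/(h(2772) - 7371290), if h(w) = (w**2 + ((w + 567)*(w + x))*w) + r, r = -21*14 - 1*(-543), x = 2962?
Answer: 1/53072542615 ≈ 1.8842e-11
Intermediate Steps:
r = 249 (r = -294 + 543 = 249)
h(w) = 249 + w**2 + w*(567 + w)*(2962 + w) (h(w) = (w**2 + ((w + 567)*(w + 2962))*w) + 249 = (w**2 + ((567 + w)*(2962 + w))*w) + 249 = (w**2 + w*(567 + w)*(2962 + w)) + 249 = 249 + w**2 + w*(567 + w)*(2962 + w))
1/(h(2772) - 7371290) = 1/((249 + 2772**3 + 3530*2772**2 + 1679454*2772) - 7371290) = 1/((249 + 21300003648 + 3530*7683984 + 4655446488) - 7371290) = 1/((249 + 21300003648 + 27124463520 + 4655446488) - 7371290) = 1/(53079913905 - 7371290) = 1/53072542615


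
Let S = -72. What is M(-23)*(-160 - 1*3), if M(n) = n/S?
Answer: -3749/72 ≈ -52.069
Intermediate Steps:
M(n) = -n/72 (M(n) = n/(-72) = n*(-1/72) = -n/72)
M(-23)*(-160 - 1*3) = (-1/72*(-23))*(-160 - 1*3) = 23*(-160 - 3)/72 = (23/72)*(-163) = -3749/72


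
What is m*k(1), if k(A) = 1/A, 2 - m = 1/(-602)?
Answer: 1205/602 ≈ 2.0017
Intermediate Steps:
m = 1205/602 (m = 2 - 1/(-602) = 2 - 1*(-1/602) = 2 + 1/602 = 1205/602 ≈ 2.0017)
m*k(1) = (1205/602)/1 = (1205/602)*1 = 1205/602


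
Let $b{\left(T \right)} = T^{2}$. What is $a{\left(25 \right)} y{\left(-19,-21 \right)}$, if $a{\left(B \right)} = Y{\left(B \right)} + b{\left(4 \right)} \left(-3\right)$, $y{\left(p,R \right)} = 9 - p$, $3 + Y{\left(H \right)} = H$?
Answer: $-728$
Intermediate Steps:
$Y{\left(H \right)} = -3 + H$
$a{\left(B \right)} = -51 + B$ ($a{\left(B \right)} = \left(-3 + B\right) + 4^{2} \left(-3\right) = \left(-3 + B\right) + 16 \left(-3\right) = \left(-3 + B\right) - 48 = -51 + B$)
$a{\left(25 \right)} y{\left(-19,-21 \right)} = \left(-51 + 25\right) \left(9 - -19\right) = - 26 \left(9 + 19\right) = \left(-26\right) 28 = -728$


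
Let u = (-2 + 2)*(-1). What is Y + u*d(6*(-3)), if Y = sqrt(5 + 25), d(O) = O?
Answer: sqrt(30) ≈ 5.4772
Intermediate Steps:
u = 0 (u = 0*(-1) = 0)
Y = sqrt(30) ≈ 5.4772
Y + u*d(6*(-3)) = sqrt(30) + 0*(6*(-3)) = sqrt(30) + 0*(-18) = sqrt(30) + 0 = sqrt(30)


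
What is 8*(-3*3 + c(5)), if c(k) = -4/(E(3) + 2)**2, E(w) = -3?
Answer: -104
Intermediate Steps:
c(k) = -4 (c(k) = -4/(-3 + 2)**2 = -4*(1/(-1))**2 = -4*(-1)**2 = -4*1 = -4)
8*(-3*3 + c(5)) = 8*(-3*3 - 4) = 8*(-9 - 4) = 8*(-13) = -104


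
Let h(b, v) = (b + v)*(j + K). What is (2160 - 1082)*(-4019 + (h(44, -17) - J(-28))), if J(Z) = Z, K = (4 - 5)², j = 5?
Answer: -4127662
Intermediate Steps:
K = 1 (K = (-1)² = 1)
h(b, v) = 6*b + 6*v (h(b, v) = (b + v)*(5 + 1) = (b + v)*6 = 6*b + 6*v)
(2160 - 1082)*(-4019 + (h(44, -17) - J(-28))) = (2160 - 1082)*(-4019 + ((6*44 + 6*(-17)) - 1*(-28))) = 1078*(-4019 + ((264 - 102) + 28)) = 1078*(-4019 + (162 + 28)) = 1078*(-4019 + 190) = 1078*(-3829) = -4127662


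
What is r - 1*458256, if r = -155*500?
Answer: -535756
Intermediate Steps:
r = -77500
r - 1*458256 = -77500 - 1*458256 = -77500 - 458256 = -535756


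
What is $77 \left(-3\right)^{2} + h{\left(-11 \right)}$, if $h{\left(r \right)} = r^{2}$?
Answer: $814$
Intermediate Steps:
$77 \left(-3\right)^{2} + h{\left(-11 \right)} = 77 \left(-3\right)^{2} + \left(-11\right)^{2} = 77 \cdot 9 + 121 = 693 + 121 = 814$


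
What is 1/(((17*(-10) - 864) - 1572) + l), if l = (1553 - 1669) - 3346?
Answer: -1/6068 ≈ -0.00016480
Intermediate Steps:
l = -3462 (l = -116 - 3346 = -3462)
1/(((17*(-10) - 864) - 1572) + l) = 1/(((17*(-10) - 864) - 1572) - 3462) = 1/(((-170 - 864) - 1572) - 3462) = 1/((-1034 - 1572) - 3462) = 1/(-2606 - 3462) = 1/(-6068) = -1/6068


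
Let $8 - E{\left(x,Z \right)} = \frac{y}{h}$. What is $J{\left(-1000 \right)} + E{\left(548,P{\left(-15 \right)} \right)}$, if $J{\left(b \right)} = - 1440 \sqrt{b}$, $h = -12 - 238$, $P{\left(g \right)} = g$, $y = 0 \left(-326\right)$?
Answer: $8 - 14400 i \sqrt{10} \approx 8.0 - 45537.0 i$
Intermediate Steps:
$y = 0$
$h = -250$ ($h = -12 - 238 = -250$)
$E{\left(x,Z \right)} = 8$ ($E{\left(x,Z \right)} = 8 - \frac{0}{-250} = 8 - 0 \left(- \frac{1}{250}\right) = 8 - 0 = 8 + 0 = 8$)
$J{\left(-1000 \right)} + E{\left(548,P{\left(-15 \right)} \right)} = - 1440 \sqrt{-1000} + 8 = - 1440 \cdot 10 i \sqrt{10} + 8 = - 14400 i \sqrt{10} + 8 = 8 - 14400 i \sqrt{10}$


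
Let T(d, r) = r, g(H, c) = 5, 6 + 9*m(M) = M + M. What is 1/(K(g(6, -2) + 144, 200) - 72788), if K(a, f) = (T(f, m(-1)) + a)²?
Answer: -81/4118939 ≈ -1.9665e-5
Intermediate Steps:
m(M) = -⅔ + 2*M/9 (m(M) = -⅔ + (M + M)/9 = -⅔ + (2*M)/9 = -⅔ + 2*M/9)
K(a, f) = (-8/9 + a)² (K(a, f) = ((-⅔ + (2/9)*(-1)) + a)² = ((-⅔ - 2/9) + a)² = (-8/9 + a)²)
1/(K(g(6, -2) + 144, 200) - 72788) = 1/((-8 + 9*(5 + 144))²/81 - 72788) = 1/((-8 + 9*149)²/81 - 72788) = 1/((-8 + 1341)²/81 - 72788) = 1/((1/81)*1333² - 72788) = 1/((1/81)*1776889 - 72788) = 1/(1776889/81 - 72788) = 1/(-4118939/81) = -81/4118939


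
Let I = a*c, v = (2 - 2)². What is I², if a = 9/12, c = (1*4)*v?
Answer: 0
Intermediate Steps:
v = 0 (v = 0² = 0)
c = 0 (c = (1*4)*0 = 4*0 = 0)
a = ¾ (a = 9*(1/12) = ¾ ≈ 0.75000)
I = 0 (I = (¾)*0 = 0)
I² = 0² = 0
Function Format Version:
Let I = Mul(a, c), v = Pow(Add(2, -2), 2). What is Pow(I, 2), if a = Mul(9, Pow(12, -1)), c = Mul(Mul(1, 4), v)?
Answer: 0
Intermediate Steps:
v = 0 (v = Pow(0, 2) = 0)
c = 0 (c = Mul(Mul(1, 4), 0) = Mul(4, 0) = 0)
a = Rational(3, 4) (a = Mul(9, Rational(1, 12)) = Rational(3, 4) ≈ 0.75000)
I = 0 (I = Mul(Rational(3, 4), 0) = 0)
Pow(I, 2) = Pow(0, 2) = 0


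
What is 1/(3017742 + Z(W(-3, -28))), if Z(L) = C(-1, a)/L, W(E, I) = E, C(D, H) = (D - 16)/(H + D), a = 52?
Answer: 9/27159679 ≈ 3.3137e-7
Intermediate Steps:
C(D, H) = (-16 + D)/(D + H)
Z(L) = -1/(3*L) (Z(L) = ((-16 - 1)/(-1 + 52))/L = (-17/51)/L = ((1/51)*(-17))/L = -1/(3*L))
1/(3017742 + Z(W(-3, -28))) = 1/(3017742 - 1/3/(-3)) = 1/(3017742 - 1/3*(-1/3)) = 1/(3017742 + 1/9) = 1/(27159679/9) = 9/27159679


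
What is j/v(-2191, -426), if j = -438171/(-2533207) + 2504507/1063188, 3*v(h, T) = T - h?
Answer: 6810292813097/1584543625370580 ≈ 0.0042979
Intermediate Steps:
v(h, T) = -h/3 + T/3 (v(h, T) = (T - h)/3 = -h/3 + T/3)
j = 6810292813097/2693275283916 (j = -438171*(-1/2533207) + 2504507*(1/1063188) = 438171/2533207 + 2504507/1063188 = 6810292813097/2693275283916 ≈ 2.5286)
j/v(-2191, -426) = 6810292813097/(2693275283916*(-1/3*(-2191) + (1/3)*(-426))) = 6810292813097/(2693275283916*(2191/3 - 142)) = 6810292813097/(2693275283916*(1765/3)) = (6810292813097/2693275283916)*(3/1765) = 6810292813097/1584543625370580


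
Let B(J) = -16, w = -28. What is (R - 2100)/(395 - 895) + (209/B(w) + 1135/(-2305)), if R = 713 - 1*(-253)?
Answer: -10406529/922000 ≈ -11.287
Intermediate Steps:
R = 966 (R = 713 + 253 = 966)
(R - 2100)/(395 - 895) + (209/B(w) + 1135/(-2305)) = (966 - 2100)/(395 - 895) + (209/(-16) + 1135/(-2305)) = -1134/(-500) + (209*(-1/16) + 1135*(-1/2305)) = -1134*(-1/500) + (-209/16 - 227/461) = 567/250 - 99981/7376 = -10406529/922000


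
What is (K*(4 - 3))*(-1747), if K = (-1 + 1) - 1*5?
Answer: 8735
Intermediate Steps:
K = -5 (K = 0 - 5 = -5)
(K*(4 - 3))*(-1747) = -5*(4 - 3)*(-1747) = -5*1*(-1747) = -5*(-1747) = 8735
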